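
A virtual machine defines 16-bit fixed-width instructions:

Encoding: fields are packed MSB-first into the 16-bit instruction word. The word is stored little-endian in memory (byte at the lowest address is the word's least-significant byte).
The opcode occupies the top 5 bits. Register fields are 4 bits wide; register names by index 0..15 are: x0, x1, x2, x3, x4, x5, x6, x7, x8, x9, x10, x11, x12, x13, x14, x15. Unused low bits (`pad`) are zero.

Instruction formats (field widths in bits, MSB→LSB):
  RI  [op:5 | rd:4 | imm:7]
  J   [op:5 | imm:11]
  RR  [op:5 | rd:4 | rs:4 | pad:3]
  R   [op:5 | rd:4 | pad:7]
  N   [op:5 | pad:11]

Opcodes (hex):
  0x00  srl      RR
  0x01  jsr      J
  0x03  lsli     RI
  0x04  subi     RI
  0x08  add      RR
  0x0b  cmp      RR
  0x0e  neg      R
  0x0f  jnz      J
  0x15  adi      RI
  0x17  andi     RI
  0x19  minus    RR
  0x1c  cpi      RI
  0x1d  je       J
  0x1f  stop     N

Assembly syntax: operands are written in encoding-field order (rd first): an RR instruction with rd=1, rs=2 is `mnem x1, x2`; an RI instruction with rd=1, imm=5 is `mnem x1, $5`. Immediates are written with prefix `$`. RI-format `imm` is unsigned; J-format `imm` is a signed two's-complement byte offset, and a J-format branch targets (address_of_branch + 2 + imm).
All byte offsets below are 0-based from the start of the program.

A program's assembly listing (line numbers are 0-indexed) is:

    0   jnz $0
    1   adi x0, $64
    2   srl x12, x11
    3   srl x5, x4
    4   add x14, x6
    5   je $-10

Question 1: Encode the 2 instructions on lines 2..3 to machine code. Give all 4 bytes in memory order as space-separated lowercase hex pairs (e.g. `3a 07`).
2. srl fields op=0x0:5|rd=12:4|rs=11:4|pad=0:3 → word 0658h → 58 06
3. srl fields op=0x0:5|rd=5:4|rs=4:4|pad=0:3 → word 02a0h → a0 02

58 06 a0 02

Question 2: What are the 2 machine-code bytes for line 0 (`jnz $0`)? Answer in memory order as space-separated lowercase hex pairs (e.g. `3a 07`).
00 78

L0: jnz op=0xf:5|imm=0:11 ⇒ 0x7800 ⇒ little 00 78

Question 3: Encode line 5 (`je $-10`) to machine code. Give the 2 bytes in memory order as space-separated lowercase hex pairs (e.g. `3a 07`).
5. je fields op=0x1d:5|imm=-10:11 → word eff6h → f6 ef

f6 ef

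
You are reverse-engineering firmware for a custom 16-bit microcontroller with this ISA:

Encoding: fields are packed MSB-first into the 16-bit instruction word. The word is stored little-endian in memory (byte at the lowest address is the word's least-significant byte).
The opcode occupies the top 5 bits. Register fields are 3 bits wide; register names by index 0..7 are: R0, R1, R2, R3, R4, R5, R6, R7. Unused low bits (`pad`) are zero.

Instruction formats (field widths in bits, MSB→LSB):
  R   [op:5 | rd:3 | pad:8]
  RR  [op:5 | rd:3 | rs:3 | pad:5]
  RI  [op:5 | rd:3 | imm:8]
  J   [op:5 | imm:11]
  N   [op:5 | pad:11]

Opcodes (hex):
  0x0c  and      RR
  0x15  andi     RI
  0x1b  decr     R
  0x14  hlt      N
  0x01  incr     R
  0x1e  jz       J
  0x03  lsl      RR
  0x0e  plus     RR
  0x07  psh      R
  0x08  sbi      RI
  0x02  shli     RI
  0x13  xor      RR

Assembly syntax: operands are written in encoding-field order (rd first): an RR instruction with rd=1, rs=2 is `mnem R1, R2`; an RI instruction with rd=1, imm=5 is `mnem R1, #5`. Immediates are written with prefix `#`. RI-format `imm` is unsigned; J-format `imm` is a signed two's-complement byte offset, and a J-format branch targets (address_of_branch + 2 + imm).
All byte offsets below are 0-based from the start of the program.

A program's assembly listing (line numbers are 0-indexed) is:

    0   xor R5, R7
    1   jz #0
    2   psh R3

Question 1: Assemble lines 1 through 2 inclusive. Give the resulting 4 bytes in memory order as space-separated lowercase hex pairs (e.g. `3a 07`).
00 f0 00 3b

1. jz fields op=0x1e:5|imm=0:11 → word f000h → 00 f0
2. psh fields op=0x7:5|rd=3:3|pad=0:8 → word 3b00h → 00 3b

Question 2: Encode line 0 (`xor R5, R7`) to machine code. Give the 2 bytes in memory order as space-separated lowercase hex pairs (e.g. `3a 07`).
line 0 (xor): pack op=0x13:5|rd=5:3|rs=7:3|pad=0:5 = 0x9de0; little→ e0 9d

e0 9d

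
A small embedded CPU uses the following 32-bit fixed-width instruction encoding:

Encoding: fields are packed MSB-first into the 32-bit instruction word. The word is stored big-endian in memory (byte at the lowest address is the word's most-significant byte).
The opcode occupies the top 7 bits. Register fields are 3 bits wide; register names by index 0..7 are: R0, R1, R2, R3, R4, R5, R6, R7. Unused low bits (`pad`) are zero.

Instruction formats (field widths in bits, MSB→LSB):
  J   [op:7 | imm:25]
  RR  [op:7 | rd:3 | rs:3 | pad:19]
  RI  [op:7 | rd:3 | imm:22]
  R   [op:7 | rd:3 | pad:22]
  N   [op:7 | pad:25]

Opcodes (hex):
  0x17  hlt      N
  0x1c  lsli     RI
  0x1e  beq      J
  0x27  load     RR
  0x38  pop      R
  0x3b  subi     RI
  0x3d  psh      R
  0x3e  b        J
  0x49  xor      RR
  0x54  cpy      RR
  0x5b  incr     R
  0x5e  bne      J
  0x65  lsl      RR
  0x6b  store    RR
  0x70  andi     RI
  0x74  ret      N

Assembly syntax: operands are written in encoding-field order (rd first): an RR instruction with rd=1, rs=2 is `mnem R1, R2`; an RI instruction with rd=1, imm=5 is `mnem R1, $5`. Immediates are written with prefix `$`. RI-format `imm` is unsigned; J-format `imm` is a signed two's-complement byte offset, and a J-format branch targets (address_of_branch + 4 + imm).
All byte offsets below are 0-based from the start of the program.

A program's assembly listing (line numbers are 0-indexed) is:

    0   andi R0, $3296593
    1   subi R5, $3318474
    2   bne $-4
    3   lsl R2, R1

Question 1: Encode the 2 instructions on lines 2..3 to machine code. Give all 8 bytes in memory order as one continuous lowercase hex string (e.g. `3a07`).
L2: bne op=0x5e:7|imm=-4:25 ⇒ 0xbdfffffc ⇒ big bd ff ff fc
L3: lsl op=0x65:7|rd=2:3|rs=1:3|pad=0:19 ⇒ 0xca880000 ⇒ big ca 88 00 00

bdfffffcca880000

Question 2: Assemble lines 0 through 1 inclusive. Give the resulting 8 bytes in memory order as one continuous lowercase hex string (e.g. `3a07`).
L0: andi op=0x70:7|rd=0:3|imm=3296593:22 ⇒ 0xe0324d51 ⇒ big e0 32 4d 51
L1: subi op=0x3b:7|rd=5:3|imm=3318474:22 ⇒ 0x7772a2ca ⇒ big 77 72 a2 ca

e0324d517772a2ca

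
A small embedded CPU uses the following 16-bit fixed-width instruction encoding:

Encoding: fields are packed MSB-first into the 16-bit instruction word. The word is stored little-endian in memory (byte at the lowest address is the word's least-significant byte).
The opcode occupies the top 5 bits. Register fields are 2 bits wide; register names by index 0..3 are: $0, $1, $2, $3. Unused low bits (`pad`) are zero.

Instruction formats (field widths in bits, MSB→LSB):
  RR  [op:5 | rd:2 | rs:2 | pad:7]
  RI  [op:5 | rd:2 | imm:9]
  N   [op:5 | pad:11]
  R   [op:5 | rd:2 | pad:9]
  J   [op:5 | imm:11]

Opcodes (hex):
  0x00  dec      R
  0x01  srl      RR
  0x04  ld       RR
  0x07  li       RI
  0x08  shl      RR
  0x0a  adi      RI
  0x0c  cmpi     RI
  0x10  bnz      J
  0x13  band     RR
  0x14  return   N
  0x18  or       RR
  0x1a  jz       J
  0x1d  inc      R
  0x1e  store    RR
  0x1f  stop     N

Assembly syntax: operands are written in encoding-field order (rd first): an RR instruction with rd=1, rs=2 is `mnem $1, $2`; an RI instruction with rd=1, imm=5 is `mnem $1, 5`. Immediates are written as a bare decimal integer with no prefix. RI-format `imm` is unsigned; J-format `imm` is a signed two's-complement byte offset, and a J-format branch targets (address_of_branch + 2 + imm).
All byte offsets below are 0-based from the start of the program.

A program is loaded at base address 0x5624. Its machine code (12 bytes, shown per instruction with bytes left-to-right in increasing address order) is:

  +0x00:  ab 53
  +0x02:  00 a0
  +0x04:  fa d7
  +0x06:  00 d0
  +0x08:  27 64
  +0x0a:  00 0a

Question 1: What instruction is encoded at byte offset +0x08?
@+08  little-endian(27 64) = 0x6427
  top 5b → 0xc → cmpi [RI]
  [10:9] rd=2 = $2
  [8:0] imm=39 = 39

cmpi $2, 39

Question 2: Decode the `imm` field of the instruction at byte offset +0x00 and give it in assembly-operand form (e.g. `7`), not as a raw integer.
+0x00: ab 53 ⇒ word 0x53ab (little)
  op=0x53ab>>11=0xa ⇒ adi (RI)
  rd@[10:9]=0x1 ⇒ $1
  imm@[8:0]=0x1ab ⇒ 427

427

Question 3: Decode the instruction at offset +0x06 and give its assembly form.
off 0x06: read 00 d0 as little → 0xd000
  top 5b → 0x1a → jz [J]
  [10:0] imm=0 = 0

jz 0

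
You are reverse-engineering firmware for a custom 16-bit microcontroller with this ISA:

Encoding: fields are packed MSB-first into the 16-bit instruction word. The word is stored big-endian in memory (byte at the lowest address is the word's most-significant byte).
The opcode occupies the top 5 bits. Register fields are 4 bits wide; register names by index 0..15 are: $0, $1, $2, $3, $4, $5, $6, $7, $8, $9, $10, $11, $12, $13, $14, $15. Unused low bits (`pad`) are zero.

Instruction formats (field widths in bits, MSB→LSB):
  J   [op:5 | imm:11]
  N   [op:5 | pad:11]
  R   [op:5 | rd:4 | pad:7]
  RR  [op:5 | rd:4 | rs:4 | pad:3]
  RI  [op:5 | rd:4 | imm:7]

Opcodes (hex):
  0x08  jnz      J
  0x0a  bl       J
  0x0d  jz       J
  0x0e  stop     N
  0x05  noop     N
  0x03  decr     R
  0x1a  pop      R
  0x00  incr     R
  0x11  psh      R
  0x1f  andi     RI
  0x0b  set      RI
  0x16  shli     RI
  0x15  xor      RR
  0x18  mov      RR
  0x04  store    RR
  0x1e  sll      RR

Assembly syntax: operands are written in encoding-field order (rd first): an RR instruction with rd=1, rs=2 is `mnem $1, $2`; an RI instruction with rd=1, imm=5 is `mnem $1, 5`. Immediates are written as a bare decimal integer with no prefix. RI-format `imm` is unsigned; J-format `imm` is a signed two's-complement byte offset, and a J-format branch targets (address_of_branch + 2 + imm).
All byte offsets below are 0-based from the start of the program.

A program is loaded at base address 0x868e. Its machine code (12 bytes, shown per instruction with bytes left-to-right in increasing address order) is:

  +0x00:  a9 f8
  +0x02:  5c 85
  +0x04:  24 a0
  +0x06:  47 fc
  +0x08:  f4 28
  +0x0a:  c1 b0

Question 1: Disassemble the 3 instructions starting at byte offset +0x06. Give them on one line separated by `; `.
off 0x06: read 47 fc as big → 0x47fc
  op=0x47fc>>11=0x8 ⇒ jnz (J)
  [10:0] imm=2044 (s11→-4) = -4
off 0x08: read f4 28 as big → 0xf428
  op=0xf428>>11=0x1e ⇒ sll (RR)
  [10:7] rd=8 = $8
  [6:3] rs=5 = $5
off 0x0a: read c1 b0 as big → 0xc1b0
  op=0xc1b0>>11=0x18 ⇒ mov (RR)
  [10:7] rd=3 = $3
  [6:3] rs=6 = $6

jnz -4; sll $8, $5; mov $3, $6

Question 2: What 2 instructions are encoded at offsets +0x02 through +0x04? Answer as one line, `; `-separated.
@+02  big-endian(5c 85) = 0x5c85
  opcode bits[15:11]=0xb: set/RI
  [10:7] rd=9 = $9
  [6:0] imm=5 = 5
@+04  big-endian(24 a0) = 0x24a0
  opcode bits[15:11]=0x4: store/RR
  [10:7] rd=9 = $9
  [6:3] rs=4 = $4

set $9, 5; store $9, $4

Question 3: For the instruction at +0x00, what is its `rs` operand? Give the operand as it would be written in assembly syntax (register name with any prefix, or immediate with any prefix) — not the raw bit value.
$15

[00] a9 f8 → 0xa9f8
  top 5b → 0x15 → xor [RR]
  rd@[10:7]=0x3 ⇒ $3
  rs@[6:3]=0xf ⇒ $15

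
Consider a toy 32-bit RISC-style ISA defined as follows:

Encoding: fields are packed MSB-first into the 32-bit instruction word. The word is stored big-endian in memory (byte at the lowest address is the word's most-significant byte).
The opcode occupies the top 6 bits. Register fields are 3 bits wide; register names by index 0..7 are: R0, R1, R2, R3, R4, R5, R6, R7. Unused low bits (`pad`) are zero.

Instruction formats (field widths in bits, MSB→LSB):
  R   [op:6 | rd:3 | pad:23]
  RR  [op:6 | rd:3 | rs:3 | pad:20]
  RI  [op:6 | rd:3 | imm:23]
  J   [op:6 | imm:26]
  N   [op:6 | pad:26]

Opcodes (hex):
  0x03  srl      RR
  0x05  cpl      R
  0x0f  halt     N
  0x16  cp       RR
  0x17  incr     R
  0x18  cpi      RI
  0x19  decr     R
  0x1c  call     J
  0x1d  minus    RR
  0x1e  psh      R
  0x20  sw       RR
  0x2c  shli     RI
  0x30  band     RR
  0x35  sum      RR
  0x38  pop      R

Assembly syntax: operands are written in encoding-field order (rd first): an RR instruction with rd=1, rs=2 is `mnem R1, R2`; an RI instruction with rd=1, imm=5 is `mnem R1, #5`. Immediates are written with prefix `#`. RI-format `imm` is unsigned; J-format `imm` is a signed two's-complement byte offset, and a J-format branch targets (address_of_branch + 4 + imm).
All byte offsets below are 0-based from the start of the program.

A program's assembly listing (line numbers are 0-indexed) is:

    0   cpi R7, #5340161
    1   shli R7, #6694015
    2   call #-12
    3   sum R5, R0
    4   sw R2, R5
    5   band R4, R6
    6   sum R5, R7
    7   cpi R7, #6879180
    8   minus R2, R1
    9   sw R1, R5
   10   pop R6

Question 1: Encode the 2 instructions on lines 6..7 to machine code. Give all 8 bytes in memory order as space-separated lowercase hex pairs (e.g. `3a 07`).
6. sum fields op=0x35:6|rd=5:3|rs=7:3|pad=0:20 → word d6f00000h → d6 f0 00 00
7. cpi fields op=0x18:6|rd=7:3|imm=6879180:23 → word 63e8f7cch → 63 e8 f7 cc

d6 f0 00 00 63 e8 f7 cc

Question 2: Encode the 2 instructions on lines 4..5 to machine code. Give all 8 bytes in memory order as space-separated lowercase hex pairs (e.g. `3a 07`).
line 4 (sw): pack op=0x20:6|rd=2:3|rs=5:3|pad=0:20 = 0x81500000; big→ 81 50 00 00
line 5 (band): pack op=0x30:6|rd=4:3|rs=6:3|pad=0:20 = 0xc2600000; big→ c2 60 00 00

81 50 00 00 c2 60 00 00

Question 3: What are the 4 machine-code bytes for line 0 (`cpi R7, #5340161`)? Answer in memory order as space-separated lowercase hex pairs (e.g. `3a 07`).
0. cpi fields op=0x18:6|rd=7:3|imm=5340161:23 → word 63d17c01h → 63 d1 7c 01

63 d1 7c 01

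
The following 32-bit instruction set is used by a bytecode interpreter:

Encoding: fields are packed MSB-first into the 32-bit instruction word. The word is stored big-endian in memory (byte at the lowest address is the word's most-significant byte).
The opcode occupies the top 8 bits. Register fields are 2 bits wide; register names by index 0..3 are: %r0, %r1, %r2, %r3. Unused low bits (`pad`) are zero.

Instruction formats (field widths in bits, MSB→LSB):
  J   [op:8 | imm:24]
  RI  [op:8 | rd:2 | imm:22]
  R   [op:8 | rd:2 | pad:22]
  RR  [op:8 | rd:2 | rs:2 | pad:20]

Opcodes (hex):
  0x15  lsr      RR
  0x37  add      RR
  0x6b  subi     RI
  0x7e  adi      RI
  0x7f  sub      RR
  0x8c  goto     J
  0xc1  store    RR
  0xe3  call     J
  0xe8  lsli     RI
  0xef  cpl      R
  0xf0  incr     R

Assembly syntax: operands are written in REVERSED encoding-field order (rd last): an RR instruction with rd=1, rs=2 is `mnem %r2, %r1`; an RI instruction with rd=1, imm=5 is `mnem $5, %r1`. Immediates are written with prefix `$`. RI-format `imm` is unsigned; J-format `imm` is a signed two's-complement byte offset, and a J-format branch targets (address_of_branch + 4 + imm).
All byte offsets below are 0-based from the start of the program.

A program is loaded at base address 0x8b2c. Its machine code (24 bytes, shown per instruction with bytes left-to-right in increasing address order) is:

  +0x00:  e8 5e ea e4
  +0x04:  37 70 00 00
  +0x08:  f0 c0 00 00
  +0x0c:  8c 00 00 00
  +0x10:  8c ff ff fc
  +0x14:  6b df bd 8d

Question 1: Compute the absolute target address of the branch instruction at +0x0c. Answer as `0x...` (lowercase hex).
@+0c  big-endian(8c 00 00 00) = 0x8c000000
  opcode bits[31:24]=0x8c: goto/J
  [23:0] imm=0 = $0
  target = base 0x8b2c + off 0x0c + 4 + imm 0 = 0x8b3c

0x8b3c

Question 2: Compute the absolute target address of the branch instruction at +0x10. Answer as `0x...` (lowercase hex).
@+10  big-endian(8c ff ff fc) = 0x8cfffffc
  opcode bits[31:24]=0x8c: goto/J
  [23:0] imm=16777212 (s24→-4) = $-4
  target = base 0x8b2c + off 0x10 + 4 + imm -4 = 0x8b3c

0x8b3c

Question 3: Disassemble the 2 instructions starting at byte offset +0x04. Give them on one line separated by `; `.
off 0x04: read 37 70 00 00 as big → 0x37700000
  op=0x37700000>>24=0x37 ⇒ add (RR)
  [23:22] rd=1 = %r1
  [21:20] rs=3 = %r3
off 0x08: read f0 c0 00 00 as big → 0xf0c00000
  op=0xf0c00000>>24=0xf0 ⇒ incr (R)
  [23:22] rd=3 = %r3

add %r3, %r1; incr %r3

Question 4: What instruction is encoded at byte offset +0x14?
subi $2080141, %r3

@+14  big-endian(6b df bd 8d) = 0x6bdfbd8d
  opcode bits[31:24]=0x6b: subi/RI
  [23:22] rd=3 = %r3
  [21:0] imm=2080141 = $2080141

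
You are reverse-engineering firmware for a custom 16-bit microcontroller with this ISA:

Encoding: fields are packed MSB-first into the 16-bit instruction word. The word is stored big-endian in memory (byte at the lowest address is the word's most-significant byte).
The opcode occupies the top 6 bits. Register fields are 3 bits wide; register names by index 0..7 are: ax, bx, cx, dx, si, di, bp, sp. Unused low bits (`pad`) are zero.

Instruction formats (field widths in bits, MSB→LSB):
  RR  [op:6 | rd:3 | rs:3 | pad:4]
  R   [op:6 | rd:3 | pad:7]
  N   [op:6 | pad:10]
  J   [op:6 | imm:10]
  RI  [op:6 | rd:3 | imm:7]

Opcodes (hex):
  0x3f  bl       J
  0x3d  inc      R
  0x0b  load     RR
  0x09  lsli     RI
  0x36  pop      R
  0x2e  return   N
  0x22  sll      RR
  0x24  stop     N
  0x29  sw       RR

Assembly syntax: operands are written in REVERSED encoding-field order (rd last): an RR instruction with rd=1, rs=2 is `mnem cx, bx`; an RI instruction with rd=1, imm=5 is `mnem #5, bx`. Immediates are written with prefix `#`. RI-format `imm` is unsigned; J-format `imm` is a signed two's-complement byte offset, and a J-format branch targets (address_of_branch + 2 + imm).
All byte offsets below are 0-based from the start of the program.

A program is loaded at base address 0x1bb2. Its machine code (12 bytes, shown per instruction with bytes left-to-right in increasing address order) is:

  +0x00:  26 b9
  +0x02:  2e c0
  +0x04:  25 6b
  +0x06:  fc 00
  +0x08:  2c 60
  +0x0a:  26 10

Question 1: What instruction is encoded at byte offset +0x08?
@+08  big-endian(2c 60) = 0x2c60
  opcode bits[15:10]=0xb: load/RR
  [9:7] rd=0 = ax
  [6:4] rs=6 = bp

load bp, ax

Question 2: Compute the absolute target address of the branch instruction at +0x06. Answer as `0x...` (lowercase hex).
0x1bba

off 0x06: read fc 00 as big → 0xfc00
  op=0xfc00>>10=0x3f ⇒ bl (J)
  imm@[9:0]=0x0 ⇒ #0
  target = base 0x1bb2 + off 0x06 + 2 + imm 0 = 0x1bba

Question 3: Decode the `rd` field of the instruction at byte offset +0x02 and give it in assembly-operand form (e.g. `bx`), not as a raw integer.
di

@+02  big-endian(2e c0) = 0x2ec0
  opcode bits[15:10]=0xb: load/RR
  rd@[9:7]=0x5 ⇒ di
  rs@[6:4]=0x4 ⇒ si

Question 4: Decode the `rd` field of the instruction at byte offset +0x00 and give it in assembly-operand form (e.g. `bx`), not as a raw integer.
di

off 0x00: read 26 b9 as big → 0x26b9
  op=0x26b9>>10=0x9 ⇒ lsli (RI)
  [9:7] rd=5 = di
  [6:0] imm=57 = #57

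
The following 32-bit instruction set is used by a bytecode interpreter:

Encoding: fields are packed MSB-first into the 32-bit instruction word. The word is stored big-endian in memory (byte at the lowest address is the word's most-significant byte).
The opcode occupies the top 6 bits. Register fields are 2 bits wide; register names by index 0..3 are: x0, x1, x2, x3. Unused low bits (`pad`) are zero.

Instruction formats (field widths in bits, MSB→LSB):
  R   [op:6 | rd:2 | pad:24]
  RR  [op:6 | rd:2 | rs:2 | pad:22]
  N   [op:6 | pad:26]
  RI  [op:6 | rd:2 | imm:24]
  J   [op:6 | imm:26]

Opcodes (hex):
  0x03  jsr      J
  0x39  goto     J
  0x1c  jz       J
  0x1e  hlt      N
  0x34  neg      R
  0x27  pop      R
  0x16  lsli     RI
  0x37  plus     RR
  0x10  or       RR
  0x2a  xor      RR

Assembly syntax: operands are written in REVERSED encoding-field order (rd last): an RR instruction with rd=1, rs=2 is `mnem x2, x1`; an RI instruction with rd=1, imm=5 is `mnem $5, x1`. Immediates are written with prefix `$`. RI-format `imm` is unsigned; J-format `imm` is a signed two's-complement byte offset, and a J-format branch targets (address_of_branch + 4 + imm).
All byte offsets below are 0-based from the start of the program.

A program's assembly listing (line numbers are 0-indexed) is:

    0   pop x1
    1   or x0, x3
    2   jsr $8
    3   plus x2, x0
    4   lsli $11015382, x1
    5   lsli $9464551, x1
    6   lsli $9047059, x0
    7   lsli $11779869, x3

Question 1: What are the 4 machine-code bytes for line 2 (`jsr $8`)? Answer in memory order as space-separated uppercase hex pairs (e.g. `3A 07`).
0C 00 00 08

L2: jsr op=0x3:6|imm=8:26 ⇒ 0x0c000008 ⇒ big 0c 00 00 08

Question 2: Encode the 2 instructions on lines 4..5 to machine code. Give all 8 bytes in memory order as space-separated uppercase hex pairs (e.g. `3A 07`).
59 A8 14 D6 59 90 6A E7

line 4 (lsli): pack op=0x16:6|rd=1:2|imm=11015382:24 = 0x59a814d6; big→ 59 a8 14 d6
line 5 (lsli): pack op=0x16:6|rd=1:2|imm=9464551:24 = 0x59906ae7; big→ 59 90 6a e7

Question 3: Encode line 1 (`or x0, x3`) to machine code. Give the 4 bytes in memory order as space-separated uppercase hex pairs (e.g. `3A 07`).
line 1 (or): pack op=0x10:6|rd=3:2|rs=0:2|pad=0:22 = 0x43000000; big→ 43 00 00 00

43 00 00 00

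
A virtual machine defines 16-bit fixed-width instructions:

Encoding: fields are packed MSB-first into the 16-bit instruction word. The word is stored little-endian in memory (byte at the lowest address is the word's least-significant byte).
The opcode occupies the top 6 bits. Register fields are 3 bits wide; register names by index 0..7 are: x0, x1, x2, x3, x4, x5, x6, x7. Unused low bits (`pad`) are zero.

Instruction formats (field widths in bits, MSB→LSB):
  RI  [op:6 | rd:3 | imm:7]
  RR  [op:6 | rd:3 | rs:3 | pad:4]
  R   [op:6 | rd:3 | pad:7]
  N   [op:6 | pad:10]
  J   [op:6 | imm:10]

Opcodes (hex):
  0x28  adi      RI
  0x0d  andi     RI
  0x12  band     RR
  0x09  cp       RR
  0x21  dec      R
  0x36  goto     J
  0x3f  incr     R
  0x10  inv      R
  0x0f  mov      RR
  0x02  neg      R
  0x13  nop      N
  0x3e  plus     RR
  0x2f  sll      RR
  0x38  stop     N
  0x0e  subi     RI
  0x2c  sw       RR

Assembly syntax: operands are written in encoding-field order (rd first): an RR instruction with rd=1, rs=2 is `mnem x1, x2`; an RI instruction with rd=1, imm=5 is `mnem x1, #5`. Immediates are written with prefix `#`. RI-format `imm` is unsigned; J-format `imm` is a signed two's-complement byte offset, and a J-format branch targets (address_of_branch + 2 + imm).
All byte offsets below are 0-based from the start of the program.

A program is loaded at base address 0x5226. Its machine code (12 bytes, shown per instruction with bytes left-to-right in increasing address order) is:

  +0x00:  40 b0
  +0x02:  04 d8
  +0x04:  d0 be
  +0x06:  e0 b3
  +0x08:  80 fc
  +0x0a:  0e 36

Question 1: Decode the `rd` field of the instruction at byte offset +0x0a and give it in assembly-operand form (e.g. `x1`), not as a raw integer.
off 0x0a: read 0e 36 as little → 0x360e
  top 6b → 0xd → andi [RI]
  rd@[9:7]=0x4 ⇒ x4
  imm@[6:0]=0xe ⇒ #14

x4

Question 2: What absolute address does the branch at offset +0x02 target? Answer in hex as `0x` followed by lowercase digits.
[02] 04 d8 → 0xd804
  top 6b → 0x36 → goto [J]
  imm@[9:0]=0x4 ⇒ #4
  target = base 0x5226 + off 0x02 + 2 + imm 4 = 0x522e

0x522e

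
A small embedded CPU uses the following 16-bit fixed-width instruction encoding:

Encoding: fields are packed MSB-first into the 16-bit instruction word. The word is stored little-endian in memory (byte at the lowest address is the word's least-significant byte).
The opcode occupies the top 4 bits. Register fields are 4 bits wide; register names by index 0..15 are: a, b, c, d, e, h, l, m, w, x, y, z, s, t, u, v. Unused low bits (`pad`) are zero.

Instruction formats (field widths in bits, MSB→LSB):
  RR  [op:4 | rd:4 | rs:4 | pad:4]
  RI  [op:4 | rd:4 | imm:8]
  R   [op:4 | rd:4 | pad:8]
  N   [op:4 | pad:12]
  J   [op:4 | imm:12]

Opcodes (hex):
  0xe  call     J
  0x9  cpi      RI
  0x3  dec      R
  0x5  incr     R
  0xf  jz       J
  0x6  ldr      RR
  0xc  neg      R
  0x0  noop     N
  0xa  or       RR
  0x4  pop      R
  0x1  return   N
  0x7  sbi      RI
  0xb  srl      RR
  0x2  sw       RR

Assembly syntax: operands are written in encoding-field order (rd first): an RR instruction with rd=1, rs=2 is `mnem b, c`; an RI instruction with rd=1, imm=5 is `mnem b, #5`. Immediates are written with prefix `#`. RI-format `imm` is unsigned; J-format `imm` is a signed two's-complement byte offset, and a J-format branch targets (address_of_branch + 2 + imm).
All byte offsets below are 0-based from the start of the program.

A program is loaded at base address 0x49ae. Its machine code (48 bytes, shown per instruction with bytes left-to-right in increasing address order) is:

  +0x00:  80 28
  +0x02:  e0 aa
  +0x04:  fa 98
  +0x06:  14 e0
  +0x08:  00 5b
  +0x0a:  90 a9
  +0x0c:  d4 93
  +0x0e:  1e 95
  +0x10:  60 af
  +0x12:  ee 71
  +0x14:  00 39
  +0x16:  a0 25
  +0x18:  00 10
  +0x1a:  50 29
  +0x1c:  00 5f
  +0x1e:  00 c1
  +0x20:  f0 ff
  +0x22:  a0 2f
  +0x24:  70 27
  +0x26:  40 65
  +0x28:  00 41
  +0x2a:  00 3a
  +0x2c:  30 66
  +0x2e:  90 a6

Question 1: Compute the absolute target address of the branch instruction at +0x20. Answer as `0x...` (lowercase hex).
+0x20: f0 ff ⇒ word 0xfff0 (little)
  top 4b → 0xf → jz [J]
  [11:0] imm=4080 (s12→-16) = #-16
  target = base 0x49ae + off 0x20 + 2 + imm -16 = 0x49c0

0x49c0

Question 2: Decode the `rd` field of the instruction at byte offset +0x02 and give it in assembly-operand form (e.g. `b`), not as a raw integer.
+0x02: e0 aa ⇒ word 0xaae0 (little)
  opcode bits[15:12]=0xa: or/RR
  rd@[11:8]=0xa ⇒ y
  rs@[7:4]=0xe ⇒ u

y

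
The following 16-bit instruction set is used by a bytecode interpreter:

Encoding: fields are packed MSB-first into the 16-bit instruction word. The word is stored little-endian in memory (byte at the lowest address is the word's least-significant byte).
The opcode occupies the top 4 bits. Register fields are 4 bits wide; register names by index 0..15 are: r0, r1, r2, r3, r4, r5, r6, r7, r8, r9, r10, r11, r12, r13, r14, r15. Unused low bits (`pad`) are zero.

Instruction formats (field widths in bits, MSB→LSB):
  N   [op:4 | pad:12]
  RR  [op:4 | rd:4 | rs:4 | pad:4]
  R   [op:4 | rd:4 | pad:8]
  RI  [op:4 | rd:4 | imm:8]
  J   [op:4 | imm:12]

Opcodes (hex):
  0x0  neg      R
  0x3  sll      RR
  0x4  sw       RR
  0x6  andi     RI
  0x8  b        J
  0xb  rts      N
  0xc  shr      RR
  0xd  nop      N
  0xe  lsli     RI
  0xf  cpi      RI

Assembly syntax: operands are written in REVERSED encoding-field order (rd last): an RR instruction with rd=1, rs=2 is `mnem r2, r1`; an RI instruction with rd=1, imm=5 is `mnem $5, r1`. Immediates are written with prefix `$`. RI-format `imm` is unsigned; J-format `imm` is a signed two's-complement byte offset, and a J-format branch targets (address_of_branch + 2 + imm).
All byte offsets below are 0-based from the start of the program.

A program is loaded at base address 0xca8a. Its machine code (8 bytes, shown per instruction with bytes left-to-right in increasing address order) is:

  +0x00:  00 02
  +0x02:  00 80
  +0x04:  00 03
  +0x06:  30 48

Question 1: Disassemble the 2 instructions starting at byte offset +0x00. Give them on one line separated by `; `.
@+00  little-endian(00 02) = 0x0200
  top 4b → 0x0 → neg [R]
  rd@[11:8]=0x2 ⇒ r2
@+02  little-endian(00 80) = 0x8000
  top 4b → 0x8 → b [J]
  imm@[11:0]=0x0 ⇒ $0

neg r2; b $0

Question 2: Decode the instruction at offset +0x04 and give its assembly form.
neg r3

off 0x04: read 00 03 as little → 0x0300
  top 4b → 0x0 → neg [R]
  rd@[11:8]=0x3 ⇒ r3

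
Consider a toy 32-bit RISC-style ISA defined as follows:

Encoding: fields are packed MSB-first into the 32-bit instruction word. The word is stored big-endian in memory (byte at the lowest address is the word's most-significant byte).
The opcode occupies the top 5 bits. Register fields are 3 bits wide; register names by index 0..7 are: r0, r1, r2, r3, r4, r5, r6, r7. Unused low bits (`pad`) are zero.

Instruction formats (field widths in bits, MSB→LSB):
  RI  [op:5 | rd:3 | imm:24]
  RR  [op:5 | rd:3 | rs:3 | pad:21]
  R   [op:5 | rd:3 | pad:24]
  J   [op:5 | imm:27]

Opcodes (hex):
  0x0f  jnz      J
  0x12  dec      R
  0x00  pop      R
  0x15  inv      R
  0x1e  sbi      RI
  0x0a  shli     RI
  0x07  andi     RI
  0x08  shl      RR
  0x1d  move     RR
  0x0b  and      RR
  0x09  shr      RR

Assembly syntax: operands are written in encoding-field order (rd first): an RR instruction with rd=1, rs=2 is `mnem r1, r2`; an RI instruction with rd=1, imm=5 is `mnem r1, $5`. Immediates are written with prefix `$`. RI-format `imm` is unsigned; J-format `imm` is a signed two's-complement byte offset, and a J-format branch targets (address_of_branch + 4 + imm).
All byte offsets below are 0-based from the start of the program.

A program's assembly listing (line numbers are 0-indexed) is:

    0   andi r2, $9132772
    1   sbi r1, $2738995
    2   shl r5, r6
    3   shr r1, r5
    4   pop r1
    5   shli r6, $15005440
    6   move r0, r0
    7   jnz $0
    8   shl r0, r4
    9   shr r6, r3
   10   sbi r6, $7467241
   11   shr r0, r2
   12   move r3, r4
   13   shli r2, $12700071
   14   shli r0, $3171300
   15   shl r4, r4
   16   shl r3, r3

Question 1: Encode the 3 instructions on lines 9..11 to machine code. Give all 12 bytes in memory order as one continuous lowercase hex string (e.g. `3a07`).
line 9 (shr): pack op=0x9:5|rd=6:3|rs=3:3|pad=0:21 = 0x4e600000; big→ 4e 60 00 00
line 10 (sbi): pack op=0x1e:5|rd=6:3|imm=7467241:24 = 0xf671f0e9; big→ f6 71 f0 e9
line 11 (shr): pack op=0x9:5|rd=0:3|rs=2:3|pad=0:21 = 0x48400000; big→ 48 40 00 00

4e600000f671f0e948400000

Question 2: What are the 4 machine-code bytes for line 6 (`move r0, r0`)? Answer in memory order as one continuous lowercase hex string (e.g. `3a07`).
e8000000

6. move fields op=0x1d:5|rd=0:3|rs=0:3|pad=0:21 → word e8000000h → e8 00 00 00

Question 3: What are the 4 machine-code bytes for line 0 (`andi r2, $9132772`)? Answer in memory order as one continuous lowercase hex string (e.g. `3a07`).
3a8b5ae4

L0: andi op=0x7:5|rd=2:3|imm=9132772:24 ⇒ 0x3a8b5ae4 ⇒ big 3a 8b 5a e4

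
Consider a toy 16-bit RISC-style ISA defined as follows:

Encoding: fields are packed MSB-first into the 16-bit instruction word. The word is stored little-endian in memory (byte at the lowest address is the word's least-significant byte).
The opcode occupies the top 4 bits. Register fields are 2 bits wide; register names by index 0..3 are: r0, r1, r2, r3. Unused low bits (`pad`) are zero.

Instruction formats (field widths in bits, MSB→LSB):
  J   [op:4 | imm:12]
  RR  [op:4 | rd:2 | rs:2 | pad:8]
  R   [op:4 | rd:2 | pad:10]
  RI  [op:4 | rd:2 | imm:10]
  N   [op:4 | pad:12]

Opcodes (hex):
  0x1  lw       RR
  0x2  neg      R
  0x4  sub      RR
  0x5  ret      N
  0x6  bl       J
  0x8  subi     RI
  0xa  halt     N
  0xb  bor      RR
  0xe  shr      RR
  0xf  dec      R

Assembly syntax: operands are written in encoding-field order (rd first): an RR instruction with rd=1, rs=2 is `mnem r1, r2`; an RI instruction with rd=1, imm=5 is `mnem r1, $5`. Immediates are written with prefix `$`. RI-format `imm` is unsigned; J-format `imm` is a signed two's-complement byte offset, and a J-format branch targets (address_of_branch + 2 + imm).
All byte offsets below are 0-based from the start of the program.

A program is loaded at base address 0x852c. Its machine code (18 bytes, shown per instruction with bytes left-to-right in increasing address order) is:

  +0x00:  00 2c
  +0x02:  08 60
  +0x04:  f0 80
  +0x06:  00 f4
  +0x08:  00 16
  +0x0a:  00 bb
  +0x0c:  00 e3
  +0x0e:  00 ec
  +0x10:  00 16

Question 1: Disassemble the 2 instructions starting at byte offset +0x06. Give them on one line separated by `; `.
@+06  little-endian(00 f4) = 0xf400
  opcode bits[15:12]=0xf: dec/R
  rd: (w>>10)&0x3=0x1 → r1
@+08  little-endian(00 16) = 0x1600
  opcode bits[15:12]=0x1: lw/RR
  rd: (w>>10)&0x3=0x1 → r1
  rs: (w>>8)&0x3=0x2 → r2

dec r1; lw r1, r2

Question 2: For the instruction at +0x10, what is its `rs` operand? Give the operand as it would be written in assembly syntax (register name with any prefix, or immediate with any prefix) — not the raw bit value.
off 0x10: read 00 16 as little → 0x1600
  top 4b → 0x1 → lw [RR]
  rd: (w>>10)&0x3=0x1 → r1
  rs: (w>>8)&0x3=0x2 → r2

r2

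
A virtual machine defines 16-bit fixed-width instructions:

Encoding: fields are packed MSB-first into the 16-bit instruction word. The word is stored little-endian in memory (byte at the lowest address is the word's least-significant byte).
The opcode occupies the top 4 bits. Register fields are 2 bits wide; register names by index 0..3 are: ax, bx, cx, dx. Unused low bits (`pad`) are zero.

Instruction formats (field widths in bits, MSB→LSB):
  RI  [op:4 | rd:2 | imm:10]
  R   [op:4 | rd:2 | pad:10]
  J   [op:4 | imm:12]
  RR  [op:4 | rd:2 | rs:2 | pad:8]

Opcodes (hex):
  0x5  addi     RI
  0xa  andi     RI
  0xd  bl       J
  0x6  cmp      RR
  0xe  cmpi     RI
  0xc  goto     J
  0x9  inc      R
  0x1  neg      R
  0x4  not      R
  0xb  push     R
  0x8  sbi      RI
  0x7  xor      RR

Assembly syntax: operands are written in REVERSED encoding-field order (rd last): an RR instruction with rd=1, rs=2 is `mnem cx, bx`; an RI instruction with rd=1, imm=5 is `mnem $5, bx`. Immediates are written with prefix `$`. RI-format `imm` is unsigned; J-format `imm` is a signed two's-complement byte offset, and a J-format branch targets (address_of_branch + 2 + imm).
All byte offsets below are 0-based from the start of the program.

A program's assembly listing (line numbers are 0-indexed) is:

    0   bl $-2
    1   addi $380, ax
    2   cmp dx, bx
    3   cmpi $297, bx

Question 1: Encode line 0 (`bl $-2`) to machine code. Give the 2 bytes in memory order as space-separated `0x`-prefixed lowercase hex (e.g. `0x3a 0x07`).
0xfe 0xdf

L0: bl op=0xd:4|imm=-2:12 ⇒ 0xdffe ⇒ little fe df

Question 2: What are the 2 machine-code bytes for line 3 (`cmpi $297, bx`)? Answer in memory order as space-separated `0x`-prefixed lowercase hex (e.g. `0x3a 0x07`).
0x29 0xe5

line 3 (cmpi): pack op=0xe:4|rd=1:2|imm=297:10 = 0xe529; little→ 29 e5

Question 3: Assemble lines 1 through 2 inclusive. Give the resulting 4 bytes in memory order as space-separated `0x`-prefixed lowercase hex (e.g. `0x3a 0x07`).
0x7c 0x51 0x00 0x67

1. addi fields op=0x5:4|rd=0:2|imm=380:10 → word 517ch → 7c 51
2. cmp fields op=0x6:4|rd=1:2|rs=3:2|pad=0:8 → word 6700h → 00 67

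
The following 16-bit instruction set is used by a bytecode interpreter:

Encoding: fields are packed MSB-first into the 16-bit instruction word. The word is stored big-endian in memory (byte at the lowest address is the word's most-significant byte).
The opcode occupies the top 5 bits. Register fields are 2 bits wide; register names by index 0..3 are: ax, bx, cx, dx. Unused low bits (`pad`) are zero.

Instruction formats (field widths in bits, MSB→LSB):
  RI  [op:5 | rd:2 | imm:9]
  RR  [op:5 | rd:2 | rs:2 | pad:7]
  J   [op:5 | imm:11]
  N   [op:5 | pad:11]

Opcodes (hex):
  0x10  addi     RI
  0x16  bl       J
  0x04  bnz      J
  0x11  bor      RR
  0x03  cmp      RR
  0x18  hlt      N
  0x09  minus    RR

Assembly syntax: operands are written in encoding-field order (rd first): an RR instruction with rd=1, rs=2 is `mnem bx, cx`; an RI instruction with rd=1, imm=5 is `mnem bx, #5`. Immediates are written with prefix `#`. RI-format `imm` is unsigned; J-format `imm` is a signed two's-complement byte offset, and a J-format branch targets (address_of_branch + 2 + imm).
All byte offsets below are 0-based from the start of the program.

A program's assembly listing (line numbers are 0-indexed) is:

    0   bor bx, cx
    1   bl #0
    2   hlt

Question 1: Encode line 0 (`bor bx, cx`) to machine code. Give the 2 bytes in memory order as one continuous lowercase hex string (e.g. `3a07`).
8b00

L0: bor op=0x11:5|rd=1:2|rs=2:2|pad=0:7 ⇒ 0x8b00 ⇒ big 8b 00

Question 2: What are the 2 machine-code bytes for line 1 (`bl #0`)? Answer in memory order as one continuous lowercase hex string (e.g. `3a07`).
b000

line 1 (bl): pack op=0x16:5|imm=0:11 = 0xb000; big→ b0 00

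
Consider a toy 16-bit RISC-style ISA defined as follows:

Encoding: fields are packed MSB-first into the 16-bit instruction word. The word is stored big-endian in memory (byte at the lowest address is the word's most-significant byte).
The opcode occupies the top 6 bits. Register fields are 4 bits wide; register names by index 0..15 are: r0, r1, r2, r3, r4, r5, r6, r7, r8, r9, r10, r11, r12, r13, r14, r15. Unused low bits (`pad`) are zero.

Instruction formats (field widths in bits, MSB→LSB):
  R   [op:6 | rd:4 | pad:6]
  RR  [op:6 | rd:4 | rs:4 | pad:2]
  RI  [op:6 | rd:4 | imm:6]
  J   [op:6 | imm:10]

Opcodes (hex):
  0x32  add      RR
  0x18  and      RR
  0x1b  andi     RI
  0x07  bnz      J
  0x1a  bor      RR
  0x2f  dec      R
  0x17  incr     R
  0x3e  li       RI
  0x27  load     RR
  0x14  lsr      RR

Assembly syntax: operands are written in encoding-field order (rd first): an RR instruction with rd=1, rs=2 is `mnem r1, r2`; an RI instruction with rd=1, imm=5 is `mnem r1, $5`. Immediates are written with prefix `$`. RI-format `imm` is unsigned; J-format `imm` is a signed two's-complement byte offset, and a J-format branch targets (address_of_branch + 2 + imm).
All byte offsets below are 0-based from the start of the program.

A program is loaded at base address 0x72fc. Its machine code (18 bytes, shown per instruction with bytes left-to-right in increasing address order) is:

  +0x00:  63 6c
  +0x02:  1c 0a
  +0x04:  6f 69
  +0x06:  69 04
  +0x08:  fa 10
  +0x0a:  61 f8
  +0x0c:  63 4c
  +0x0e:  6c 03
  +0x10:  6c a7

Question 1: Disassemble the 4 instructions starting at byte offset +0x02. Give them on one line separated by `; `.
off 0x02: read 1c 0a as big → 0x1c0a
  opcode bits[15:10]=0x7: bnz/J
  imm@[9:0]=0xa ⇒ $10
off 0x04: read 6f 69 as big → 0x6f69
  opcode bits[15:10]=0x1b: andi/RI
  rd@[9:6]=0xd ⇒ r13
  imm@[5:0]=0x29 ⇒ $41
off 0x06: read 69 04 as big → 0x6904
  opcode bits[15:10]=0x1a: bor/RR
  rd@[9:6]=0x4 ⇒ r4
  rs@[5:2]=0x1 ⇒ r1
off 0x08: read fa 10 as big → 0xfa10
  opcode bits[15:10]=0x3e: li/RI
  rd@[9:6]=0x8 ⇒ r8
  imm@[5:0]=0x10 ⇒ $16

bnz $10; andi r13, $41; bor r4, r1; li r8, $16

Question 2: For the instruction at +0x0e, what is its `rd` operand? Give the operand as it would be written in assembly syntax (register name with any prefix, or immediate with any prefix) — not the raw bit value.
@+0e  big-endian(6c 03) = 0x6c03
  top 6b → 0x1b → andi [RI]
  rd: (w>>6)&0xf=0x0 → r0
  imm: (w>>0)&0x3f=0x3 → $3

r0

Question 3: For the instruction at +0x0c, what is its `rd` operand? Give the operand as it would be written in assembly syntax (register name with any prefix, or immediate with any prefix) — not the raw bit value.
r13

[0c] 63 4c → 0x634c
  opcode bits[15:10]=0x18: and/RR
  [9:6] rd=13 = r13
  [5:2] rs=3 = r3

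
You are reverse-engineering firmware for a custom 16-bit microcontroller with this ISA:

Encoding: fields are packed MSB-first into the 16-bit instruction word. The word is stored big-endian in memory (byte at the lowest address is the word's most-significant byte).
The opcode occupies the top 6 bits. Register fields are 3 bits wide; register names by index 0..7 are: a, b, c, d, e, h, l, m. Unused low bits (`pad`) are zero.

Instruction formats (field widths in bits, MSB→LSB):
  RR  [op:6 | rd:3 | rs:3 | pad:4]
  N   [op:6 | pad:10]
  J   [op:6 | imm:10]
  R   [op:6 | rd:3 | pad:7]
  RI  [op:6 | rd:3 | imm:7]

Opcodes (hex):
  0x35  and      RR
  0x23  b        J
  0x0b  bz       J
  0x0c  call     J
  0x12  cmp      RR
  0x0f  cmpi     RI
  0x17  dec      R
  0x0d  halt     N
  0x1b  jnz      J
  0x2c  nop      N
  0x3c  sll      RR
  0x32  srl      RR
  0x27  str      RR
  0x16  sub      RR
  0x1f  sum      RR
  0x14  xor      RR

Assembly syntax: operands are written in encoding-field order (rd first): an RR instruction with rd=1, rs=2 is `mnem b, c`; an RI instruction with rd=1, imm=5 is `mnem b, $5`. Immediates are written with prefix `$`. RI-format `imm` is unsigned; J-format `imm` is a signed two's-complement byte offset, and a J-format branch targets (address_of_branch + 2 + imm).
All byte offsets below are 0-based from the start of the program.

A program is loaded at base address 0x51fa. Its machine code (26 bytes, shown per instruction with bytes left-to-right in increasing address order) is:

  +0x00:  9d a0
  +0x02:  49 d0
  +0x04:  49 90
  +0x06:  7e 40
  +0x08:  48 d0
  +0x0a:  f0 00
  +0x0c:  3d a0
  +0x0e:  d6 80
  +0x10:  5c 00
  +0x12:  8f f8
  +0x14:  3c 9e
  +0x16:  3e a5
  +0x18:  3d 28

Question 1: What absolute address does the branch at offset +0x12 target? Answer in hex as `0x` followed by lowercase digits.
0x5206

+0x12: 8f f8 ⇒ word 0x8ff8 (big)
  opcode bits[15:10]=0x23: b/J
  imm: (w>>0)&0x3ff=0x3f8 (s10→-8) → $-8
  target = base 0x51fa + off 0x12 + 2 + imm -8 = 0x5206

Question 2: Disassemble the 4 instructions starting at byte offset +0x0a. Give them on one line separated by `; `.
sll a, a; cmpi d, $32; and h, a; dec a

off 0x0a: read f0 00 as big → 0xf000
  opcode bits[15:10]=0x3c: sll/RR
  rd: (w>>7)&0x7=0x0 → a
  rs: (w>>4)&0x7=0x0 → a
off 0x0c: read 3d a0 as big → 0x3da0
  opcode bits[15:10]=0xf: cmpi/RI
  rd: (w>>7)&0x7=0x3 → d
  imm: (w>>0)&0x7f=0x20 → $32
off 0x0e: read d6 80 as big → 0xd680
  opcode bits[15:10]=0x35: and/RR
  rd: (w>>7)&0x7=0x5 → h
  rs: (w>>4)&0x7=0x0 → a
off 0x10: read 5c 00 as big → 0x5c00
  opcode bits[15:10]=0x17: dec/R
  rd: (w>>7)&0x7=0x0 → a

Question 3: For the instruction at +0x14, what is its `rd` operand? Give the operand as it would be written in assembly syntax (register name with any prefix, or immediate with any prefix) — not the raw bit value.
+0x14: 3c 9e ⇒ word 0x3c9e (big)
  op=0x3c9e>>10=0xf ⇒ cmpi (RI)
  rd@[9:7]=0x1 ⇒ b
  imm@[6:0]=0x1e ⇒ $30

b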